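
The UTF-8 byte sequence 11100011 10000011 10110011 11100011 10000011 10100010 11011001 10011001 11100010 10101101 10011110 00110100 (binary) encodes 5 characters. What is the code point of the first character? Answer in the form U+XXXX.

Offset 0: leading byte 0xE3 = 11100011 → 3-byte char #1 = E3 83 B3.
Leading byte 0xE3 = 11100011 matches 1110xxxx → 3-byte sequence.
Byte 1: 0xE3 = 11100011, payload 0011 (4 bits).
Byte 2: 0x83 = 10000011 (10xxxxxx ✓), payload 000011.
Byte 3: 0xB3 = 10110011 (10xxxxxx ✓), payload 110011.
Concatenate: 0011000011110011 = 0x30F3 (16 bits → U+30F3).

U+30F3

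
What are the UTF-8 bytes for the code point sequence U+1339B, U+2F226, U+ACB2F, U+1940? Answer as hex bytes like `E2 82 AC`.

U+1339B: 4-byte form → F0 93 8E 9B.
U+2F226: 4-byte form → F0 AF 88 A6.
U+ACB2F: 4-byte form → F2 AC AC AF.
U+1940: 3-byte form → E1 A5 80.
Concatenated (15 bytes): F0 93 8E 9B F0 AF 88 A6 F2 AC AC AF E1 A5 80.

F0 93 8E 9B F0 AF 88 A6 F2 AC AC AF E1 A5 80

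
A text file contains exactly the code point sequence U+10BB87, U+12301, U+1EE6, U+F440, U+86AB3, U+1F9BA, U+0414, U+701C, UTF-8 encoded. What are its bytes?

F4 8B AE 87 F0 92 8C 81 E1 BB A6 EF 91 80 F2 86 AA B3 F0 9F A6 BA D0 94 E7 80 9C

U+10BB87: 4-byte form → F4 8B AE 87.
U+12301: 4-byte form → F0 92 8C 81.
U+1EE6: 3-byte form → E1 BB A6.
U+F440: 3-byte form → EF 91 80.
U+86AB3: 4-byte form → F2 86 AA B3.
U+1F9BA: 4-byte form → F0 9F A6 BA.
U+0414: 2-byte form → D0 94.
U+701C: 3-byte form → E7 80 9C.
Concatenated (27 bytes): F4 8B AE 87 F0 92 8C 81 E1 BB A6 EF 91 80 F2 86 AA B3 F0 9F A6 BA D0 94 E7 80 9C.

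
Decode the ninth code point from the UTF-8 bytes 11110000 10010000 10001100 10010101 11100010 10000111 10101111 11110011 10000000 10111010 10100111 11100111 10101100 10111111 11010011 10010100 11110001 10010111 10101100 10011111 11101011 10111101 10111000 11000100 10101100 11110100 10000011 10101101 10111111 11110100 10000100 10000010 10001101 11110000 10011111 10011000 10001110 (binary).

Offset 0: leading byte 0xF0 = 11110000 → 4-byte char #1 = F0 90 8C 95.
Offset 4: leading byte 0xE2 = 11100010 → 3-byte char #2 = E2 87 AF.
Offset 7: leading byte 0xF3 = 11110011 → 4-byte char #3 = F3 80 BA A7.
Offset 11: leading byte 0xE7 = 11100111 → 3-byte char #4 = E7 AC BF.
Offset 14: leading byte 0xD3 = 11010011 → 2-byte char #5 = D3 94.
Offset 16: leading byte 0xF1 = 11110001 → 4-byte char #6 = F1 97 AC 9F.
Offset 20: leading byte 0xEB = 11101011 → 3-byte char #7 = EB BD B8.
Offset 23: leading byte 0xC4 = 11000100 → 2-byte char #8 = C4 AC.
Offset 25: leading byte 0xF4 = 11110100 → 4-byte char #9 = F4 83 AD BF.
Leading byte 0xF4 = 11110100 matches 11110xxx → 4-byte sequence.
Byte 1: 0xF4 = 11110100, payload 100 (3 bits).
Byte 2: 0x83 = 10000011 (10xxxxxx ✓), payload 000011.
Byte 3: 0xAD = 10101101 (10xxxxxx ✓), payload 101101.
Byte 4: 0xBF = 10111111 (10xxxxxx ✓), payload 111111.
Concatenate: 100000011101101111111 = 0x103B7F (21 bits → U+103B7F).

U+103B7F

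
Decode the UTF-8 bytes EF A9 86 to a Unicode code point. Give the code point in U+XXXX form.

Leading byte 0xEF = 11101111 matches 1110xxxx → 3-byte sequence.
Byte 1: 0xEF = 11101111, payload 1111 (4 bits).
Byte 2: 0xA9 = 10101001 (10xxxxxx ✓), payload 101001.
Byte 3: 0x86 = 10000110 (10xxxxxx ✓), payload 000110.
Concatenate: 1111101001000110 = 0xFA46 (16 bits → U+FA46).

U+FA46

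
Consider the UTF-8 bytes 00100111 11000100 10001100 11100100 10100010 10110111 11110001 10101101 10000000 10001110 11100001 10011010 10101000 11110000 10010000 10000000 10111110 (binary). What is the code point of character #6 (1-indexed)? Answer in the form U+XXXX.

U+1003E

Offset 0: leading byte 0x27 = 00100111 → 1-byte char #1 = 27.
Offset 1: leading byte 0xC4 = 11000100 → 2-byte char #2 = C4 8C.
Offset 3: leading byte 0xE4 = 11100100 → 3-byte char #3 = E4 A2 B7.
Offset 6: leading byte 0xF1 = 11110001 → 4-byte char #4 = F1 AD 80 8E.
Offset 10: leading byte 0xE1 = 11100001 → 3-byte char #5 = E1 9A A8.
Offset 13: leading byte 0xF0 = 11110000 → 4-byte char #6 = F0 90 80 BE.
Leading byte 0xF0 = 11110000 matches 11110xxx → 4-byte sequence.
Byte 1: 0xF0 = 11110000, payload 000 (3 bits).
Byte 2: 0x90 = 10010000 (10xxxxxx ✓), payload 010000.
Byte 3: 0x80 = 10000000 (10xxxxxx ✓), payload 000000.
Byte 4: 0xBE = 10111110 (10xxxxxx ✓), payload 111110.
Concatenate: 000010000000000111110 = 0x1003E (21 bits → U+1003E).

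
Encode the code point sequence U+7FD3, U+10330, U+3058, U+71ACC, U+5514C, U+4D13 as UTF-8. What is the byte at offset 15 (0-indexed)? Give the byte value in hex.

0x95

U+7FD3 → 3-byte form E7 BF 93 at offsets 0–2.
U+10330 → 4-byte form F0 90 8C B0 at offsets 3–6.
U+3058 → 3-byte form E3 81 98 at offsets 7–9.
U+71ACC → 4-byte form F1 B1 AB 8C at offsets 10–13.
U+5514C → 4-byte form F1 95 85 8C at offsets 14–17.
Offset 15 falls in char 5's range; it's byte 2 of F1 95 85 8C = 0x95.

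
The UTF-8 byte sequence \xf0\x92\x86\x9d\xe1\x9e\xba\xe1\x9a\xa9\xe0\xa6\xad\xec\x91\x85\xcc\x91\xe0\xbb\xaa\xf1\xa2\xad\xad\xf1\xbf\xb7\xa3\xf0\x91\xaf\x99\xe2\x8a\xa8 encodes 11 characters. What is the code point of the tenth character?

U+11BD9

Offset 0: leading byte 0xF0 = 11110000 → 4-byte char #1 = F0 92 86 9D.
Offset 4: leading byte 0xE1 = 11100001 → 3-byte char #2 = E1 9E BA.
Offset 7: leading byte 0xE1 = 11100001 → 3-byte char #3 = E1 9A A9.
Offset 10: leading byte 0xE0 = 11100000 → 3-byte char #4 = E0 A6 AD.
Offset 13: leading byte 0xEC = 11101100 → 3-byte char #5 = EC 91 85.
Offset 16: leading byte 0xCC = 11001100 → 2-byte char #6 = CC 91.
Offset 18: leading byte 0xE0 = 11100000 → 3-byte char #7 = E0 BB AA.
Offset 21: leading byte 0xF1 = 11110001 → 4-byte char #8 = F1 A2 AD AD.
Offset 25: leading byte 0xF1 = 11110001 → 4-byte char #9 = F1 BF B7 A3.
Offset 29: leading byte 0xF0 = 11110000 → 4-byte char #10 = F0 91 AF 99.
Leading byte 0xF0 = 11110000 matches 11110xxx → 4-byte sequence.
Byte 1: 0xF0 = 11110000, payload 000 (3 bits).
Byte 2: 0x91 = 10010001 (10xxxxxx ✓), payload 010001.
Byte 3: 0xAF = 10101111 (10xxxxxx ✓), payload 101111.
Byte 4: 0x99 = 10011001 (10xxxxxx ✓), payload 011001.
Concatenate: 000010001101111011001 = 0x11BD9 (21 bits → U+11BD9).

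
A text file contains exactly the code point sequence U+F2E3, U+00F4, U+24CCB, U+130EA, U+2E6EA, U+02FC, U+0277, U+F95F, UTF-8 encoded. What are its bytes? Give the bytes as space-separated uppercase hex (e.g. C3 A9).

U+F2E3: 3-byte form → EF 8B A3.
U+00F4: 2-byte form → C3 B4.
U+24CCB: 4-byte form → F0 A4 B3 8B.
U+130EA: 4-byte form → F0 93 83 AA.
U+2E6EA: 4-byte form → F0 AE 9B AA.
U+02FC: 2-byte form → CB BC.
U+0277: 2-byte form → C9 B7.
U+F95F: 3-byte form → EF A5 9F.
Concatenated (24 bytes): EF 8B A3 C3 B4 F0 A4 B3 8B F0 93 83 AA F0 AE 9B AA CB BC C9 B7 EF A5 9F.

EF 8B A3 C3 B4 F0 A4 B3 8B F0 93 83 AA F0 AE 9B AA CB BC C9 B7 EF A5 9F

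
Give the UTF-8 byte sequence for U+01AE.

C6 AE

U+01AE = 0x1AE = 430 decimal. In range U+0080–U+07FF → 2-byte form: 110xxxxx 10xxxxxx.
Binary (11 bits): 00110101110.
Split 5+6: 00110 | 101110.
Byte 1: 11000110 = 0xC6.
Byte 2: 10101110 = 0xAE.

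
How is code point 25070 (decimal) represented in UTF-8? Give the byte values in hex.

E6 87 AE

U+61EE = 0x61EE = 25070 decimal. In range U+0800–U+FFFF → 3-byte form: 1110xxxx 10xxxxxx 10xxxxxx.
Binary (16 bits): 0110000111101110.
Split 4+6+6: 0110 | 000111 | 101110.
Byte 1: 11100110 = 0xE6.
Byte 2: 10000111 = 0x87.
Byte 3: 10101110 = 0xAE.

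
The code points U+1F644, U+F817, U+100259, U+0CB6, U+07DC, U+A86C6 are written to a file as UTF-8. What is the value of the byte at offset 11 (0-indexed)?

U+1F644 → 4-byte form F0 9F 99 84 at offsets 0–3.
U+F817 → 3-byte form EF A0 97 at offsets 4–6.
U+100259 → 4-byte form F4 80 89 99 at offsets 7–10.
U+0CB6 → 3-byte form E0 B2 B6 at offsets 11–13.
Offset 11 falls in char 4's range; it's byte 1 of E0 B2 B6 = 0xE0.

0xE0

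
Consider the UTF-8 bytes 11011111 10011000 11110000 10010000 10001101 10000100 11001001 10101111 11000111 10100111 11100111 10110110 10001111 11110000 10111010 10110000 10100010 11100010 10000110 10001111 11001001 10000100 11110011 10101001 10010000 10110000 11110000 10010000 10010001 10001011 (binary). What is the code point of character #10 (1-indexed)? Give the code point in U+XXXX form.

Offset 0: leading byte 0xDF = 11011111 → 2-byte char #1 = DF 98.
Offset 2: leading byte 0xF0 = 11110000 → 4-byte char #2 = F0 90 8D 84.
Offset 6: leading byte 0xC9 = 11001001 → 2-byte char #3 = C9 AF.
Offset 8: leading byte 0xC7 = 11000111 → 2-byte char #4 = C7 A7.
Offset 10: leading byte 0xE7 = 11100111 → 3-byte char #5 = E7 B6 8F.
Offset 13: leading byte 0xF0 = 11110000 → 4-byte char #6 = F0 BA B0 A2.
Offset 17: leading byte 0xE2 = 11100010 → 3-byte char #7 = E2 86 8F.
Offset 20: leading byte 0xC9 = 11001001 → 2-byte char #8 = C9 84.
Offset 22: leading byte 0xF3 = 11110011 → 4-byte char #9 = F3 A9 90 B0.
Offset 26: leading byte 0xF0 = 11110000 → 4-byte char #10 = F0 90 91 8B.
Leading byte 0xF0 = 11110000 matches 11110xxx → 4-byte sequence.
Byte 1: 0xF0 = 11110000, payload 000 (3 bits).
Byte 2: 0x90 = 10010000 (10xxxxxx ✓), payload 010000.
Byte 3: 0x91 = 10010001 (10xxxxxx ✓), payload 010001.
Byte 4: 0x8B = 10001011 (10xxxxxx ✓), payload 001011.
Concatenate: 000010000010001001011 = 0x1044B (21 bits → U+1044B).

U+1044B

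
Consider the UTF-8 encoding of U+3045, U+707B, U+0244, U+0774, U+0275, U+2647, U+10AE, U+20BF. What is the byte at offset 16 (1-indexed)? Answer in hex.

0xE1

1-indexed offset 16 is 0-indexed offset 15.
U+3045 → 3-byte form E3 81 85 at offsets 0–2.
U+707B → 3-byte form E7 81 BB at offsets 3–5.
U+0244 → 2-byte form C9 84 at offsets 6–7.
U+0774 → 2-byte form DD B4 at offsets 8–9.
U+0275 → 2-byte form C9 B5 at offsets 10–11.
U+2647 → 3-byte form E2 99 87 at offsets 12–14.
U+10AE → 3-byte form E1 82 AE at offsets 15–17.
Offset 15 falls in char 7's range; it's byte 1 of E1 82 AE = 0xE1.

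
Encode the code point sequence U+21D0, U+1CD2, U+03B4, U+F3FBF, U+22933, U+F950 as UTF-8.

E2 87 90 E1 B3 92 CE B4 F3 B3 BE BF F0 A2 A4 B3 EF A5 90

U+21D0: 3-byte form → E2 87 90.
U+1CD2: 3-byte form → E1 B3 92.
U+03B4: 2-byte form → CE B4.
U+F3FBF: 4-byte form → F3 B3 BE BF.
U+22933: 4-byte form → F0 A2 A4 B3.
U+F950: 3-byte form → EF A5 90.
Concatenated (19 bytes): E2 87 90 E1 B3 92 CE B4 F3 B3 BE BF F0 A2 A4 B3 EF A5 90.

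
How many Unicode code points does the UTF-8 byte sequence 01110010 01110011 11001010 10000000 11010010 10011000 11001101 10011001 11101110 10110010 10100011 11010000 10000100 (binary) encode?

Byte at offset 0: 0x72 = 01110010 → 1-byte char (#1). Advance 1.
Byte at offset 1: 0x73 = 01110011 → 1-byte char (#2). Advance 1.
Byte at offset 2: 0xCA = 11001010 → 2-byte char (#3). Advance 2.
Byte at offset 4: 0xD2 = 11010010 → 2-byte char (#4). Advance 2.
Byte at offset 6: 0xCD = 11001101 → 2-byte char (#5). Advance 2.
Byte at offset 8: 0xEE = 11101110 → 3-byte char (#6). Advance 3.
Byte at offset 11: 0xD0 = 11010000 → 2-byte char (#7). Advance 2.
Reached end at offset 13 after 7 code points.

7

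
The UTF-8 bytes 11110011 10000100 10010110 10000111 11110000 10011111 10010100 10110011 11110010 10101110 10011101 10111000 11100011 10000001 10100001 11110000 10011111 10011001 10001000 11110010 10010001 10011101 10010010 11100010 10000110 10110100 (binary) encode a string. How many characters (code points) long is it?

7

Byte at offset 0: 0xF3 = 11110011 → 4-byte char (#1). Advance 4.
Byte at offset 4: 0xF0 = 11110000 → 4-byte char (#2). Advance 4.
Byte at offset 8: 0xF2 = 11110010 → 4-byte char (#3). Advance 4.
Byte at offset 12: 0xE3 = 11100011 → 3-byte char (#4). Advance 3.
Byte at offset 15: 0xF0 = 11110000 → 4-byte char (#5). Advance 4.
Byte at offset 19: 0xF2 = 11110010 → 4-byte char (#6). Advance 4.
Byte at offset 23: 0xE2 = 11100010 → 3-byte char (#7). Advance 3.
Reached end at offset 26 after 7 code points.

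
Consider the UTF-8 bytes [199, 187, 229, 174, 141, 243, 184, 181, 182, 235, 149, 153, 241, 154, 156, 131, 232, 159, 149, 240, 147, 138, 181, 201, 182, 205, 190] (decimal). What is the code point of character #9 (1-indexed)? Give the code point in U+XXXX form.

Offset 0: leading byte 0xC7 = 11000111 → 2-byte char #1 = C7 BB.
Offset 2: leading byte 0xE5 = 11100101 → 3-byte char #2 = E5 AE 8D.
Offset 5: leading byte 0xF3 = 11110011 → 4-byte char #3 = F3 B8 B5 B6.
Offset 9: leading byte 0xEB = 11101011 → 3-byte char #4 = EB 95 99.
Offset 12: leading byte 0xF1 = 11110001 → 4-byte char #5 = F1 9A 9C 83.
Offset 16: leading byte 0xE8 = 11101000 → 3-byte char #6 = E8 9F 95.
Offset 19: leading byte 0xF0 = 11110000 → 4-byte char #7 = F0 93 8A B5.
Offset 23: leading byte 0xC9 = 11001001 → 2-byte char #8 = C9 B6.
Offset 25: leading byte 0xCD = 11001101 → 2-byte char #9 = CD BE.
Leading byte 0xCD = 11001101 matches 110xxxxx → 2-byte sequence.
Byte 1: 0xCD = 11001101, payload 01101 (5 bits).
Byte 2: 0xBE = 10111110 (10xxxxxx ✓), payload 111110.
Concatenate: 01101111110 = 0x37E (11 bits → U+037E).

U+037E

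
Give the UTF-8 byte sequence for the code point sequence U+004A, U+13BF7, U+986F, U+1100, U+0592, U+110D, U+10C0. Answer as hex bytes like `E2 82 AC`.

U+004A: 1-byte form → 4A.
U+13BF7: 4-byte form → F0 93 AF B7.
U+986F: 3-byte form → E9 A1 AF.
U+1100: 3-byte form → E1 84 80.
U+0592: 2-byte form → D6 92.
U+110D: 3-byte form → E1 84 8D.
U+10C0: 3-byte form → E1 83 80.
Concatenated (19 bytes): 4A F0 93 AF B7 E9 A1 AF E1 84 80 D6 92 E1 84 8D E1 83 80.

4A F0 93 AF B7 E9 A1 AF E1 84 80 D6 92 E1 84 8D E1 83 80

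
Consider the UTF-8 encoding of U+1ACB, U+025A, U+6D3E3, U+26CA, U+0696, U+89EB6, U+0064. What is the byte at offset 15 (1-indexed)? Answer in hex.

1-indexed offset 15 is 0-indexed offset 14.
U+1ACB → 3-byte form E1 AB 8B at offsets 0–2.
U+025A → 2-byte form C9 9A at offsets 3–4.
U+6D3E3 → 4-byte form F1 AD 8F A3 at offsets 5–8.
U+26CA → 3-byte form E2 9B 8A at offsets 9–11.
U+0696 → 2-byte form DA 96 at offsets 12–13.
U+89EB6 → 4-byte form F2 89 BA B6 at offsets 14–17.
Offset 14 falls in char 6's range; it's byte 1 of F2 89 BA B6 = 0xF2.

0xF2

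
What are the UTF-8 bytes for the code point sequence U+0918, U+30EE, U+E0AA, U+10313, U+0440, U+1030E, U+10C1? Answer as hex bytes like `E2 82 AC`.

E0 A4 98 E3 83 AE EE 82 AA F0 90 8C 93 D1 80 F0 90 8C 8E E1 83 81

U+0918: 3-byte form → E0 A4 98.
U+30EE: 3-byte form → E3 83 AE.
U+E0AA: 3-byte form → EE 82 AA.
U+10313: 4-byte form → F0 90 8C 93.
U+0440: 2-byte form → D1 80.
U+1030E: 4-byte form → F0 90 8C 8E.
U+10C1: 3-byte form → E1 83 81.
Concatenated (22 bytes): E0 A4 98 E3 83 AE EE 82 AA F0 90 8C 93 D1 80 F0 90 8C 8E E1 83 81.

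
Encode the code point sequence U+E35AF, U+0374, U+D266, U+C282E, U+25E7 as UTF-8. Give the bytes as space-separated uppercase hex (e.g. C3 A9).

U+E35AF: 4-byte form → F3 A3 96 AF.
U+0374: 2-byte form → CD B4.
U+D266: 3-byte form → ED 89 A6.
U+C282E: 4-byte form → F3 82 A0 AE.
U+25E7: 3-byte form → E2 97 A7.
Concatenated (16 bytes): F3 A3 96 AF CD B4 ED 89 A6 F3 82 A0 AE E2 97 A7.

F3 A3 96 AF CD B4 ED 89 A6 F3 82 A0 AE E2 97 A7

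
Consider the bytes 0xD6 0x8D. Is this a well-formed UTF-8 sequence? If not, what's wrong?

valid

Leading byte 0xD6 = 11010110 → 2-byte form.
Continuation bytes 0x8D=10001101 all match 10xxxxxx.
Decoded value 0x58D is ≥ 0x80 (shortest form) and not a surrogate.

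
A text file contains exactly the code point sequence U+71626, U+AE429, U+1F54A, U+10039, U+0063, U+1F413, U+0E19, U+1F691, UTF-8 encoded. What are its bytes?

U+71626: 4-byte form → F1 B1 98 A6.
U+AE429: 4-byte form → F2 AE 90 A9.
U+1F54A: 4-byte form → F0 9F 95 8A.
U+10039: 4-byte form → F0 90 80 B9.
U+0063: 1-byte form → 63.
U+1F413: 4-byte form → F0 9F 90 93.
U+0E19: 3-byte form → E0 B8 99.
U+1F691: 4-byte form → F0 9F 9A 91.
Concatenated (28 bytes): F1 B1 98 A6 F2 AE 90 A9 F0 9F 95 8A F0 90 80 B9 63 F0 9F 90 93 E0 B8 99 F0 9F 9A 91.

F1 B1 98 A6 F2 AE 90 A9 F0 9F 95 8A F0 90 80 B9 63 F0 9F 90 93 E0 B8 99 F0 9F 9A 91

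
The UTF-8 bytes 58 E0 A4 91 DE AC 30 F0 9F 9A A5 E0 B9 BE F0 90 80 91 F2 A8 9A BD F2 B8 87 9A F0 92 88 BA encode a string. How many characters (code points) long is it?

10

Byte at offset 0: 0x58 = 01011000 → 1-byte char (#1). Advance 1.
Byte at offset 1: 0xE0 = 11100000 → 3-byte char (#2). Advance 3.
Byte at offset 4: 0xDE = 11011110 → 2-byte char (#3). Advance 2.
Byte at offset 6: 0x30 = 00110000 → 1-byte char (#4). Advance 1.
Byte at offset 7: 0xF0 = 11110000 → 4-byte char (#5). Advance 4.
Byte at offset 11: 0xE0 = 11100000 → 3-byte char (#6). Advance 3.
Byte at offset 14: 0xF0 = 11110000 → 4-byte char (#7). Advance 4.
Byte at offset 18: 0xF2 = 11110010 → 4-byte char (#8). Advance 4.
Byte at offset 22: 0xF2 = 11110010 → 4-byte char (#9). Advance 4.
Byte at offset 26: 0xF0 = 11110000 → 4-byte char (#10). Advance 4.
Reached end at offset 30 after 10 code points.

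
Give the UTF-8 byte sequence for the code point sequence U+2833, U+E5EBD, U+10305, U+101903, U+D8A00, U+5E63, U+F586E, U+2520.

E2 A0 B3 F3 A5 BA BD F0 90 8C 85 F4 81 A4 83 F3 98 A8 80 E5 B9 A3 F3 B5 A1 AE E2 94 A0

U+2833: 3-byte form → E2 A0 B3.
U+E5EBD: 4-byte form → F3 A5 BA BD.
U+10305: 4-byte form → F0 90 8C 85.
U+101903: 4-byte form → F4 81 A4 83.
U+D8A00: 4-byte form → F3 98 A8 80.
U+5E63: 3-byte form → E5 B9 A3.
U+F586E: 4-byte form → F3 B5 A1 AE.
U+2520: 3-byte form → E2 94 A0.
Concatenated (29 bytes): E2 A0 B3 F3 A5 BA BD F0 90 8C 85 F4 81 A4 83 F3 98 A8 80 E5 B9 A3 F3 B5 A1 AE E2 94 A0.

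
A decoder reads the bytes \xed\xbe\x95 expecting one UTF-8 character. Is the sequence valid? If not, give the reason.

Structurally a 3-byte sequence; payload = 0xDF95.
But 0xDF95 is in U+D800–U+DFFF, the surrogate range. Surrogates are not Unicode scalar values and are forbidden in UTF-8.

invalid (encodes a surrogate (U+D800–U+DFFF))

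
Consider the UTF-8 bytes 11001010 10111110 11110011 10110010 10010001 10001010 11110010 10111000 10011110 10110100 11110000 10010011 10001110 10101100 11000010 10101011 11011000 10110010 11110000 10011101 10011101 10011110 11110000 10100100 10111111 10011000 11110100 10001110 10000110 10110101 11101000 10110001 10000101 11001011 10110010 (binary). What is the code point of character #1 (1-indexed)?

Offset 0: leading byte 0xCA = 11001010 → 2-byte char #1 = CA BE.
Leading byte 0xCA = 11001010 matches 110xxxxx → 2-byte sequence.
Byte 1: 0xCA = 11001010, payload 01010 (5 bits).
Byte 2: 0xBE = 10111110 (10xxxxxx ✓), payload 111110.
Concatenate: 01010111110 = 0x2BE (11 bits → U+02BE).

U+02BE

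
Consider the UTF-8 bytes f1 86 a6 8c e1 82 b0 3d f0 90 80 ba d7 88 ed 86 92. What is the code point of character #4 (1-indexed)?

U+1003A

Offset 0: leading byte 0xF1 = 11110001 → 4-byte char #1 = F1 86 A6 8C.
Offset 4: leading byte 0xE1 = 11100001 → 3-byte char #2 = E1 82 B0.
Offset 7: leading byte 0x3D = 00111101 → 1-byte char #3 = 3D.
Offset 8: leading byte 0xF0 = 11110000 → 4-byte char #4 = F0 90 80 BA.
Leading byte 0xF0 = 11110000 matches 11110xxx → 4-byte sequence.
Byte 1: 0xF0 = 11110000, payload 000 (3 bits).
Byte 2: 0x90 = 10010000 (10xxxxxx ✓), payload 010000.
Byte 3: 0x80 = 10000000 (10xxxxxx ✓), payload 000000.
Byte 4: 0xBA = 10111010 (10xxxxxx ✓), payload 111010.
Concatenate: 000010000000000111010 = 0x1003A (21 bits → U+1003A).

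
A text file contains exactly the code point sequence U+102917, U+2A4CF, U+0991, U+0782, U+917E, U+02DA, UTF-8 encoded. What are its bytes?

U+102917: 4-byte form → F4 82 A4 97.
U+2A4CF: 4-byte form → F0 AA 93 8F.
U+0991: 3-byte form → E0 A6 91.
U+0782: 2-byte form → DE 82.
U+917E: 3-byte form → E9 85 BE.
U+02DA: 2-byte form → CB 9A.
Concatenated (18 bytes): F4 82 A4 97 F0 AA 93 8F E0 A6 91 DE 82 E9 85 BE CB 9A.

F4 82 A4 97 F0 AA 93 8F E0 A6 91 DE 82 E9 85 BE CB 9A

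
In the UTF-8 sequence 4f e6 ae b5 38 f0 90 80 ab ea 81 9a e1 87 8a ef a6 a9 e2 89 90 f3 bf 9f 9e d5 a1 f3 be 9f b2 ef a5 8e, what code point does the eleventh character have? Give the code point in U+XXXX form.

Offset 0: leading byte 0x4F = 01001111 → 1-byte char #1 = 4F.
Offset 1: leading byte 0xE6 = 11100110 → 3-byte char #2 = E6 AE B5.
Offset 4: leading byte 0x38 = 00111000 → 1-byte char #3 = 38.
Offset 5: leading byte 0xF0 = 11110000 → 4-byte char #4 = F0 90 80 AB.
Offset 9: leading byte 0xEA = 11101010 → 3-byte char #5 = EA 81 9A.
Offset 12: leading byte 0xE1 = 11100001 → 3-byte char #6 = E1 87 8A.
Offset 15: leading byte 0xEF = 11101111 → 3-byte char #7 = EF A6 A9.
Offset 18: leading byte 0xE2 = 11100010 → 3-byte char #8 = E2 89 90.
Offset 21: leading byte 0xF3 = 11110011 → 4-byte char #9 = F3 BF 9F 9E.
Offset 25: leading byte 0xD5 = 11010101 → 2-byte char #10 = D5 A1.
Offset 27: leading byte 0xF3 = 11110011 → 4-byte char #11 = F3 BE 9F B2.
Leading byte 0xF3 = 11110011 matches 11110xxx → 4-byte sequence.
Byte 1: 0xF3 = 11110011, payload 011 (3 bits).
Byte 2: 0xBE = 10111110 (10xxxxxx ✓), payload 111110.
Byte 3: 0x9F = 10011111 (10xxxxxx ✓), payload 011111.
Byte 4: 0xB2 = 10110010 (10xxxxxx ✓), payload 110010.
Concatenate: 011111110011111110010 = 0xFE7F2 (21 bits → U+FE7F2).

U+FE7F2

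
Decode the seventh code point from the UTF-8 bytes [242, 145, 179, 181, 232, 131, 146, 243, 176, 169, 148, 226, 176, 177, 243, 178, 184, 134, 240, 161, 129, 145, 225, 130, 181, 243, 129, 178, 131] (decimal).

U+10B5

Offset 0: leading byte 0xF2 = 11110010 → 4-byte char #1 = F2 91 B3 B5.
Offset 4: leading byte 0xE8 = 11101000 → 3-byte char #2 = E8 83 92.
Offset 7: leading byte 0xF3 = 11110011 → 4-byte char #3 = F3 B0 A9 94.
Offset 11: leading byte 0xE2 = 11100010 → 3-byte char #4 = E2 B0 B1.
Offset 14: leading byte 0xF3 = 11110011 → 4-byte char #5 = F3 B2 B8 86.
Offset 18: leading byte 0xF0 = 11110000 → 4-byte char #6 = F0 A1 81 91.
Offset 22: leading byte 0xE1 = 11100001 → 3-byte char #7 = E1 82 B5.
Leading byte 0xE1 = 11100001 matches 1110xxxx → 3-byte sequence.
Byte 1: 0xE1 = 11100001, payload 0001 (4 bits).
Byte 2: 0x82 = 10000010 (10xxxxxx ✓), payload 000010.
Byte 3: 0xB5 = 10110101 (10xxxxxx ✓), payload 110101.
Concatenate: 0001000010110101 = 0x10B5 (16 bits → U+10B5).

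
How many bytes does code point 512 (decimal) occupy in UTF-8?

2

U+0200 = 0x200. UTF-8 uses 1 byte below 0x80, 2 below 0x800, 3 below 0x10000, 4 up to 0x10FFFF. 0x200 is in U+0080–U+07FF → 2 bytes.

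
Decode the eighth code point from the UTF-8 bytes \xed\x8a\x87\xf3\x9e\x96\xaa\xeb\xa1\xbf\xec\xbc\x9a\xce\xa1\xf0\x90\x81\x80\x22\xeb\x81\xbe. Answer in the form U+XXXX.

Offset 0: leading byte 0xED = 11101101 → 3-byte char #1 = ED 8A 87.
Offset 3: leading byte 0xF3 = 11110011 → 4-byte char #2 = F3 9E 96 AA.
Offset 7: leading byte 0xEB = 11101011 → 3-byte char #3 = EB A1 BF.
Offset 10: leading byte 0xEC = 11101100 → 3-byte char #4 = EC BC 9A.
Offset 13: leading byte 0xCE = 11001110 → 2-byte char #5 = CE A1.
Offset 15: leading byte 0xF0 = 11110000 → 4-byte char #6 = F0 90 81 80.
Offset 19: leading byte 0x22 = 00100010 → 1-byte char #7 = 22.
Offset 20: leading byte 0xEB = 11101011 → 3-byte char #8 = EB 81 BE.
Leading byte 0xEB = 11101011 matches 1110xxxx → 3-byte sequence.
Byte 1: 0xEB = 11101011, payload 1011 (4 bits).
Byte 2: 0x81 = 10000001 (10xxxxxx ✓), payload 000001.
Byte 3: 0xBE = 10111110 (10xxxxxx ✓), payload 111110.
Concatenate: 1011000001111110 = 0xB07E (16 bits → U+B07E).

U+B07E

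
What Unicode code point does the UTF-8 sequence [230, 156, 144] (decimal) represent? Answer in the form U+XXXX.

U+6710

Leading byte 0xE6 = 11100110 matches 1110xxxx → 3-byte sequence.
Byte 1: 0xE6 = 11100110, payload 0110 (4 bits).
Byte 2: 0x9C = 10011100 (10xxxxxx ✓), payload 011100.
Byte 3: 0x90 = 10010000 (10xxxxxx ✓), payload 010000.
Concatenate: 0110011100010000 = 0x6710 (16 bits → U+6710).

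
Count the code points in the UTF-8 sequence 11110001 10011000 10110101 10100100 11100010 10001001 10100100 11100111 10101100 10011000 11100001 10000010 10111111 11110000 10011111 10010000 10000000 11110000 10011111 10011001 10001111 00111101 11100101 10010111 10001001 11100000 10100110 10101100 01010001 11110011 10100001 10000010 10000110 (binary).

11

Byte at offset 0: 0xF1 = 11110001 → 4-byte char (#1). Advance 4.
Byte at offset 4: 0xE2 = 11100010 → 3-byte char (#2). Advance 3.
Byte at offset 7: 0xE7 = 11100111 → 3-byte char (#3). Advance 3.
Byte at offset 10: 0xE1 = 11100001 → 3-byte char (#4). Advance 3.
Byte at offset 13: 0xF0 = 11110000 → 4-byte char (#5). Advance 4.
Byte at offset 17: 0xF0 = 11110000 → 4-byte char (#6). Advance 4.
Byte at offset 21: 0x3D = 00111101 → 1-byte char (#7). Advance 1.
Byte at offset 22: 0xE5 = 11100101 → 3-byte char (#8). Advance 3.
Byte at offset 25: 0xE0 = 11100000 → 3-byte char (#9). Advance 3.
Byte at offset 28: 0x51 = 01010001 → 1-byte char (#10). Advance 1.
Byte at offset 29: 0xF3 = 11110011 → 4-byte char (#11). Advance 4.
Reached end at offset 33 after 11 code points.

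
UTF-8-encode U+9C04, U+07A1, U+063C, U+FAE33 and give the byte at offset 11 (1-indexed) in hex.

1-indexed offset 11 is 0-indexed offset 10.
U+9C04 → 3-byte form E9 B0 84 at offsets 0–2.
U+07A1 → 2-byte form DE A1 at offsets 3–4.
U+063C → 2-byte form D8 BC at offsets 5–6.
U+FAE33 → 4-byte form F3 BA B8 B3 at offsets 7–10.
Offset 10 falls in char 4's range; it's byte 4 of F3 BA B8 B3 = 0xB3.

0xB3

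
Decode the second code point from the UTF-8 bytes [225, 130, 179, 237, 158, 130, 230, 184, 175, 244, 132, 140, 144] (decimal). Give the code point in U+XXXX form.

U+D782

Offset 0: leading byte 0xE1 = 11100001 → 3-byte char #1 = E1 82 B3.
Offset 3: leading byte 0xED = 11101101 → 3-byte char #2 = ED 9E 82.
Leading byte 0xED = 11101101 matches 1110xxxx → 3-byte sequence.
Byte 1: 0xED = 11101101, payload 1101 (4 bits).
Byte 2: 0x9E = 10011110 (10xxxxxx ✓), payload 011110.
Byte 3: 0x82 = 10000010 (10xxxxxx ✓), payload 000010.
Concatenate: 1101011110000010 = 0xD782 (16 bits → U+D782).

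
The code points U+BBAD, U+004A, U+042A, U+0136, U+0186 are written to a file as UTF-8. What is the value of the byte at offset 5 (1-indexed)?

1-indexed offset 5 is 0-indexed offset 4.
U+BBAD → 3-byte form EB AE AD at offsets 0–2.
U+004A → 1-byte form 4A at offsets 3–3.
U+042A → 2-byte form D0 AA at offsets 4–5.
Offset 4 falls in char 3's range; it's byte 1 of D0 AA = 0xD0.

0xD0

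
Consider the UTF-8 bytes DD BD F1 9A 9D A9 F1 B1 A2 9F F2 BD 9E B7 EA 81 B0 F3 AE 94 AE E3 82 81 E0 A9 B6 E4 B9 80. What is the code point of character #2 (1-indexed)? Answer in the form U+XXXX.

U+5A769

Offset 0: leading byte 0xDD = 11011101 → 2-byte char #1 = DD BD.
Offset 2: leading byte 0xF1 = 11110001 → 4-byte char #2 = F1 9A 9D A9.
Leading byte 0xF1 = 11110001 matches 11110xxx → 4-byte sequence.
Byte 1: 0xF1 = 11110001, payload 001 (3 bits).
Byte 2: 0x9A = 10011010 (10xxxxxx ✓), payload 011010.
Byte 3: 0x9D = 10011101 (10xxxxxx ✓), payload 011101.
Byte 4: 0xA9 = 10101001 (10xxxxxx ✓), payload 101001.
Concatenate: 001011010011101101001 = 0x5A769 (21 bits → U+5A769).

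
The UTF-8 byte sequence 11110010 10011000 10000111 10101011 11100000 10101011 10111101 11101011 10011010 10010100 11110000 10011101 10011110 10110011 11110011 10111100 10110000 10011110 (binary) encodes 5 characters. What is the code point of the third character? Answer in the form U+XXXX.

Offset 0: leading byte 0xF2 = 11110010 → 4-byte char #1 = F2 98 87 AB.
Offset 4: leading byte 0xE0 = 11100000 → 3-byte char #2 = E0 AB BD.
Offset 7: leading byte 0xEB = 11101011 → 3-byte char #3 = EB 9A 94.
Leading byte 0xEB = 11101011 matches 1110xxxx → 3-byte sequence.
Byte 1: 0xEB = 11101011, payload 1011 (4 bits).
Byte 2: 0x9A = 10011010 (10xxxxxx ✓), payload 011010.
Byte 3: 0x94 = 10010100 (10xxxxxx ✓), payload 010100.
Concatenate: 1011011010010100 = 0xB694 (16 bits → U+B694).

U+B694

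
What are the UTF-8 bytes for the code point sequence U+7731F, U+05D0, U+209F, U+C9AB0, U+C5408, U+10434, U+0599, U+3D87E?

F1 B7 8C 9F D7 90 E2 82 9F F3 89 AA B0 F3 85 90 88 F0 90 90 B4 D6 99 F0 BD A1 BE

U+7731F: 4-byte form → F1 B7 8C 9F.
U+05D0: 2-byte form → D7 90.
U+209F: 3-byte form → E2 82 9F.
U+C9AB0: 4-byte form → F3 89 AA B0.
U+C5408: 4-byte form → F3 85 90 88.
U+10434: 4-byte form → F0 90 90 B4.
U+0599: 2-byte form → D6 99.
U+3D87E: 4-byte form → F0 BD A1 BE.
Concatenated (27 bytes): F1 B7 8C 9F D7 90 E2 82 9F F3 89 AA B0 F3 85 90 88 F0 90 90 B4 D6 99 F0 BD A1 BE.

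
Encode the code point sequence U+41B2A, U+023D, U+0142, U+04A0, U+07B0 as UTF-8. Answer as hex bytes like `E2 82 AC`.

F1 81 AC AA C8 BD C5 82 D2 A0 DE B0

U+41B2A: 4-byte form → F1 81 AC AA.
U+023D: 2-byte form → C8 BD.
U+0142: 2-byte form → C5 82.
U+04A0: 2-byte form → D2 A0.
U+07B0: 2-byte form → DE B0.
Concatenated (12 bytes): F1 81 AC AA C8 BD C5 82 D2 A0 DE B0.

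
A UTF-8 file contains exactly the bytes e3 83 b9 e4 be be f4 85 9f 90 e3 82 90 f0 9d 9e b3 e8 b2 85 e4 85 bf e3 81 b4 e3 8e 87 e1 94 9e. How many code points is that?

10

Byte at offset 0: 0xE3 = 11100011 → 3-byte char (#1). Advance 3.
Byte at offset 3: 0xE4 = 11100100 → 3-byte char (#2). Advance 3.
Byte at offset 6: 0xF4 = 11110100 → 4-byte char (#3). Advance 4.
Byte at offset 10: 0xE3 = 11100011 → 3-byte char (#4). Advance 3.
Byte at offset 13: 0xF0 = 11110000 → 4-byte char (#5). Advance 4.
Byte at offset 17: 0xE8 = 11101000 → 3-byte char (#6). Advance 3.
Byte at offset 20: 0xE4 = 11100100 → 3-byte char (#7). Advance 3.
Byte at offset 23: 0xE3 = 11100011 → 3-byte char (#8). Advance 3.
Byte at offset 26: 0xE3 = 11100011 → 3-byte char (#9). Advance 3.
Byte at offset 29: 0xE1 = 11100001 → 3-byte char (#10). Advance 3.
Reached end at offset 32 after 10 code points.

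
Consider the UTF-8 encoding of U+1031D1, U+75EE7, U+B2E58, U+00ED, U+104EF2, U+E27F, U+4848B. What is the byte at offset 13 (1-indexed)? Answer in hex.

1-indexed offset 13 is 0-indexed offset 12.
U+1031D1 → 4-byte form F4 83 87 91 at offsets 0–3.
U+75EE7 → 4-byte form F1 B5 BB A7 at offsets 4–7.
U+B2E58 → 4-byte form F2 B2 B9 98 at offsets 8–11.
U+00ED → 2-byte form C3 AD at offsets 12–13.
Offset 12 falls in char 4's range; it's byte 1 of C3 AD = 0xC3.

0xC3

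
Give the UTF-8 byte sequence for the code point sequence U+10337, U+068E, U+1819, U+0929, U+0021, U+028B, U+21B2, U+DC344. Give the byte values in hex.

U+10337: 4-byte form → F0 90 8C B7.
U+068E: 2-byte form → DA 8E.
U+1819: 3-byte form → E1 A0 99.
U+0929: 3-byte form → E0 A4 A9.
U+0021: 1-byte form → 21.
U+028B: 2-byte form → CA 8B.
U+21B2: 3-byte form → E2 86 B2.
U+DC344: 4-byte form → F3 9C 8D 84.
Concatenated (22 bytes): F0 90 8C B7 DA 8E E1 A0 99 E0 A4 A9 21 CA 8B E2 86 B2 F3 9C 8D 84.

F0 90 8C B7 DA 8E E1 A0 99 E0 A4 A9 21 CA 8B E2 86 B2 F3 9C 8D 84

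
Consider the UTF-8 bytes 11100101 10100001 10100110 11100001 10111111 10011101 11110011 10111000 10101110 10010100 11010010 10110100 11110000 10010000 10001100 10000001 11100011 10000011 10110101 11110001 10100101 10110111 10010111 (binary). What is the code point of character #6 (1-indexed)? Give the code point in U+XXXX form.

Offset 0: leading byte 0xE5 = 11100101 → 3-byte char #1 = E5 A1 A6.
Offset 3: leading byte 0xE1 = 11100001 → 3-byte char #2 = E1 BF 9D.
Offset 6: leading byte 0xF3 = 11110011 → 4-byte char #3 = F3 B8 AE 94.
Offset 10: leading byte 0xD2 = 11010010 → 2-byte char #4 = D2 B4.
Offset 12: leading byte 0xF0 = 11110000 → 4-byte char #5 = F0 90 8C 81.
Offset 16: leading byte 0xE3 = 11100011 → 3-byte char #6 = E3 83 B5.
Leading byte 0xE3 = 11100011 matches 1110xxxx → 3-byte sequence.
Byte 1: 0xE3 = 11100011, payload 0011 (4 bits).
Byte 2: 0x83 = 10000011 (10xxxxxx ✓), payload 000011.
Byte 3: 0xB5 = 10110101 (10xxxxxx ✓), payload 110101.
Concatenate: 0011000011110101 = 0x30F5 (16 bits → U+30F5).

U+30F5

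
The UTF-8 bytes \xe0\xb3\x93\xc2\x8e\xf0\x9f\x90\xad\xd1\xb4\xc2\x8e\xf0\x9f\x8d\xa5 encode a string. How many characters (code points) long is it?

Byte at offset 0: 0xE0 = 11100000 → 3-byte char (#1). Advance 3.
Byte at offset 3: 0xC2 = 11000010 → 2-byte char (#2). Advance 2.
Byte at offset 5: 0xF0 = 11110000 → 4-byte char (#3). Advance 4.
Byte at offset 9: 0xD1 = 11010001 → 2-byte char (#4). Advance 2.
Byte at offset 11: 0xC2 = 11000010 → 2-byte char (#5). Advance 2.
Byte at offset 13: 0xF0 = 11110000 → 4-byte char (#6). Advance 4.
Reached end at offset 17 after 6 code points.

6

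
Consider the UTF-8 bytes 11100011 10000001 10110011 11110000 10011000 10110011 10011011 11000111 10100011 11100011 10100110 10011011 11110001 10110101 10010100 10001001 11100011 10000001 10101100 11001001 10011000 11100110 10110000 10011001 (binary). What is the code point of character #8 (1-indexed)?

Offset 0: leading byte 0xE3 = 11100011 → 3-byte char #1 = E3 81 B3.
Offset 3: leading byte 0xF0 = 11110000 → 4-byte char #2 = F0 98 B3 9B.
Offset 7: leading byte 0xC7 = 11000111 → 2-byte char #3 = C7 A3.
Offset 9: leading byte 0xE3 = 11100011 → 3-byte char #4 = E3 A6 9B.
Offset 12: leading byte 0xF1 = 11110001 → 4-byte char #5 = F1 B5 94 89.
Offset 16: leading byte 0xE3 = 11100011 → 3-byte char #6 = E3 81 AC.
Offset 19: leading byte 0xC9 = 11001001 → 2-byte char #7 = C9 98.
Offset 21: leading byte 0xE6 = 11100110 → 3-byte char #8 = E6 B0 99.
Leading byte 0xE6 = 11100110 matches 1110xxxx → 3-byte sequence.
Byte 1: 0xE6 = 11100110, payload 0110 (4 bits).
Byte 2: 0xB0 = 10110000 (10xxxxxx ✓), payload 110000.
Byte 3: 0x99 = 10011001 (10xxxxxx ✓), payload 011001.
Concatenate: 0110110000011001 = 0x6C19 (16 bits → U+6C19).

U+6C19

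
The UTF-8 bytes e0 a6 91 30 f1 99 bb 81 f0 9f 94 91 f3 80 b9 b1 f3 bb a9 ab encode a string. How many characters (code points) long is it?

6

Byte at offset 0: 0xE0 = 11100000 → 3-byte char (#1). Advance 3.
Byte at offset 3: 0x30 = 00110000 → 1-byte char (#2). Advance 1.
Byte at offset 4: 0xF1 = 11110001 → 4-byte char (#3). Advance 4.
Byte at offset 8: 0xF0 = 11110000 → 4-byte char (#4). Advance 4.
Byte at offset 12: 0xF3 = 11110011 → 4-byte char (#5). Advance 4.
Byte at offset 16: 0xF3 = 11110011 → 4-byte char (#6). Advance 4.
Reached end at offset 20 after 6 code points.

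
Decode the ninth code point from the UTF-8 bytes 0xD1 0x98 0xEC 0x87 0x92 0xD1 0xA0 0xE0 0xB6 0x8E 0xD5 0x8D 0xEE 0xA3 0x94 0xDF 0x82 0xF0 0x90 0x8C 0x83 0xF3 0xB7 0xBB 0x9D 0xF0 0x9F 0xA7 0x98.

U+F7EDD

Offset 0: leading byte 0xD1 = 11010001 → 2-byte char #1 = D1 98.
Offset 2: leading byte 0xEC = 11101100 → 3-byte char #2 = EC 87 92.
Offset 5: leading byte 0xD1 = 11010001 → 2-byte char #3 = D1 A0.
Offset 7: leading byte 0xE0 = 11100000 → 3-byte char #4 = E0 B6 8E.
Offset 10: leading byte 0xD5 = 11010101 → 2-byte char #5 = D5 8D.
Offset 12: leading byte 0xEE = 11101110 → 3-byte char #6 = EE A3 94.
Offset 15: leading byte 0xDF = 11011111 → 2-byte char #7 = DF 82.
Offset 17: leading byte 0xF0 = 11110000 → 4-byte char #8 = F0 90 8C 83.
Offset 21: leading byte 0xF3 = 11110011 → 4-byte char #9 = F3 B7 BB 9D.
Leading byte 0xF3 = 11110011 matches 11110xxx → 4-byte sequence.
Byte 1: 0xF3 = 11110011, payload 011 (3 bits).
Byte 2: 0xB7 = 10110111 (10xxxxxx ✓), payload 110111.
Byte 3: 0xBB = 10111011 (10xxxxxx ✓), payload 111011.
Byte 4: 0x9D = 10011101 (10xxxxxx ✓), payload 011101.
Concatenate: 011110111111011011101 = 0xF7EDD (21 bits → U+F7EDD).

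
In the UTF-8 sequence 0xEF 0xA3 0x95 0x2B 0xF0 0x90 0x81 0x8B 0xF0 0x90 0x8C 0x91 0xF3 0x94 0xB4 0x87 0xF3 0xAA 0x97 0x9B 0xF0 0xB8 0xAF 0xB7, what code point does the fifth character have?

Offset 0: leading byte 0xEF = 11101111 → 3-byte char #1 = EF A3 95.
Offset 3: leading byte 0x2B = 00101011 → 1-byte char #2 = 2B.
Offset 4: leading byte 0xF0 = 11110000 → 4-byte char #3 = F0 90 81 8B.
Offset 8: leading byte 0xF0 = 11110000 → 4-byte char #4 = F0 90 8C 91.
Offset 12: leading byte 0xF3 = 11110011 → 4-byte char #5 = F3 94 B4 87.
Leading byte 0xF3 = 11110011 matches 11110xxx → 4-byte sequence.
Byte 1: 0xF3 = 11110011, payload 011 (3 bits).
Byte 2: 0x94 = 10010100 (10xxxxxx ✓), payload 010100.
Byte 3: 0xB4 = 10110100 (10xxxxxx ✓), payload 110100.
Byte 4: 0x87 = 10000111 (10xxxxxx ✓), payload 000111.
Concatenate: 011010100110100000111 = 0xD4D07 (21 bits → U+D4D07).

U+D4D07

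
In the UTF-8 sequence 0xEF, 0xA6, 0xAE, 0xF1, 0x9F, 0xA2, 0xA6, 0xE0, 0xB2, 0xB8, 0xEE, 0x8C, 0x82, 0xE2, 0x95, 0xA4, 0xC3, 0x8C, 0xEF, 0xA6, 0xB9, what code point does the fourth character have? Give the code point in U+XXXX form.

U+E302

Offset 0: leading byte 0xEF = 11101111 → 3-byte char #1 = EF A6 AE.
Offset 3: leading byte 0xF1 = 11110001 → 4-byte char #2 = F1 9F A2 A6.
Offset 7: leading byte 0xE0 = 11100000 → 3-byte char #3 = E0 B2 B8.
Offset 10: leading byte 0xEE = 11101110 → 3-byte char #4 = EE 8C 82.
Leading byte 0xEE = 11101110 matches 1110xxxx → 3-byte sequence.
Byte 1: 0xEE = 11101110, payload 1110 (4 bits).
Byte 2: 0x8C = 10001100 (10xxxxxx ✓), payload 001100.
Byte 3: 0x82 = 10000010 (10xxxxxx ✓), payload 000010.
Concatenate: 1110001100000010 = 0xE302 (16 bits → U+E302).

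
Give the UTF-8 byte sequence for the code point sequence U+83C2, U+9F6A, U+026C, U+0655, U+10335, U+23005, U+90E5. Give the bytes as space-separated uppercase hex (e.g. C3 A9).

E8 8F 82 E9 BD AA C9 AC D9 95 F0 90 8C B5 F0 A3 80 85 E9 83 A5

U+83C2: 3-byte form → E8 8F 82.
U+9F6A: 3-byte form → E9 BD AA.
U+026C: 2-byte form → C9 AC.
U+0655: 2-byte form → D9 95.
U+10335: 4-byte form → F0 90 8C B5.
U+23005: 4-byte form → F0 A3 80 85.
U+90E5: 3-byte form → E9 83 A5.
Concatenated (21 bytes): E8 8F 82 E9 BD AA C9 AC D9 95 F0 90 8C B5 F0 A3 80 85 E9 83 A5.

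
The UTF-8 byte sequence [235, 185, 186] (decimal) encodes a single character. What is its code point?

Leading byte 0xEB = 11101011 matches 1110xxxx → 3-byte sequence.
Byte 1: 0xEB = 11101011, payload 1011 (4 bits).
Byte 2: 0xB9 = 10111001 (10xxxxxx ✓), payload 111001.
Byte 3: 0xBA = 10111010 (10xxxxxx ✓), payload 111010.
Concatenate: 1011111001111010 = 0xBE7A (16 bits → U+BE7A).

U+BE7A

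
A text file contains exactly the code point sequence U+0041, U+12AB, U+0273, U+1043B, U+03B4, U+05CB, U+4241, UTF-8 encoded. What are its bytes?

U+0041: 1-byte form → 41.
U+12AB: 3-byte form → E1 8A AB.
U+0273: 2-byte form → C9 B3.
U+1043B: 4-byte form → F0 90 90 BB.
U+03B4: 2-byte form → CE B4.
U+05CB: 2-byte form → D7 8B.
U+4241: 3-byte form → E4 89 81.
Concatenated (17 bytes): 41 E1 8A AB C9 B3 F0 90 90 BB CE B4 D7 8B E4 89 81.

41 E1 8A AB C9 B3 F0 90 90 BB CE B4 D7 8B E4 89 81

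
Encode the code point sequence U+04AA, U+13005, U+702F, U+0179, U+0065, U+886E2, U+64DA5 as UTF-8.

D2 AA F0 93 80 85 E7 80 AF C5 B9 65 F2 88 9B A2 F1 A4 B6 A5

U+04AA: 2-byte form → D2 AA.
U+13005: 4-byte form → F0 93 80 85.
U+702F: 3-byte form → E7 80 AF.
U+0179: 2-byte form → C5 B9.
U+0065: 1-byte form → 65.
U+886E2: 4-byte form → F2 88 9B A2.
U+64DA5: 4-byte form → F1 A4 B6 A5.
Concatenated (20 bytes): D2 AA F0 93 80 85 E7 80 AF C5 B9 65 F2 88 9B A2 F1 A4 B6 A5.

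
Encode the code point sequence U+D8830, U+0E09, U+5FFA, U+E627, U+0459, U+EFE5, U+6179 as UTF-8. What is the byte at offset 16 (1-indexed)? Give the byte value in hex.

1-indexed offset 16 is 0-indexed offset 15.
U+D8830 → 4-byte form F3 98 A0 B0 at offsets 0–3.
U+0E09 → 3-byte form E0 B8 89 at offsets 4–6.
U+5FFA → 3-byte form E5 BF BA at offsets 7–9.
U+E627 → 3-byte form EE 98 A7 at offsets 10–12.
U+0459 → 2-byte form D1 99 at offsets 13–14.
U+EFE5 → 3-byte form EE BF A5 at offsets 15–17.
Offset 15 falls in char 6's range; it's byte 1 of EE BF A5 = 0xEE.

0xEE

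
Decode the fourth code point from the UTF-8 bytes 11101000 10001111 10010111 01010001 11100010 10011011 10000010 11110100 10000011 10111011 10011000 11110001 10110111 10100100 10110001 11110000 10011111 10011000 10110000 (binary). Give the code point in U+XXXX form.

Offset 0: leading byte 0xE8 = 11101000 → 3-byte char #1 = E8 8F 97.
Offset 3: leading byte 0x51 = 01010001 → 1-byte char #2 = 51.
Offset 4: leading byte 0xE2 = 11100010 → 3-byte char #3 = E2 9B 82.
Offset 7: leading byte 0xF4 = 11110100 → 4-byte char #4 = F4 83 BB 98.
Leading byte 0xF4 = 11110100 matches 11110xxx → 4-byte sequence.
Byte 1: 0xF4 = 11110100, payload 100 (3 bits).
Byte 2: 0x83 = 10000011 (10xxxxxx ✓), payload 000011.
Byte 3: 0xBB = 10111011 (10xxxxxx ✓), payload 111011.
Byte 4: 0x98 = 10011000 (10xxxxxx ✓), payload 011000.
Concatenate: 100000011111011011000 = 0x103ED8 (21 bits → U+103ED8).

U+103ED8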